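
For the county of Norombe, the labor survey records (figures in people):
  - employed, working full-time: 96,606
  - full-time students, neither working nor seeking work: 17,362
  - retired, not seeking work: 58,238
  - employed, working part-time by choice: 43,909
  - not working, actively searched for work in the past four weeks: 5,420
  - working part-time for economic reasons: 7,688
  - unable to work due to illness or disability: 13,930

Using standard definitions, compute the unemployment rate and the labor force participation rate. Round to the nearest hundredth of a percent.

Unemployment rate ≈ 3.53%; labor force participation rate ≈ 63.18%.

Employed = 96,606 + 43,909 + 7,688 = 148,203 (anyone who worked, including part-time for economic reasons, counts as employed).
Unemployed = 5,420.
Labor force = 148,203 + 5,420 = 153,623.
Not in labor force = 17,362 + 58,238 + 13,930 = 89,530 (those not working and not actively searching are outside the labor force).
Civilian working-age population = 153,623 + 89,530 = 243,153.
Unemployment rate = 5,420 / 153,623 = 3.53%.
Labor force participation rate = 153,623 / 243,153 = 63.18%.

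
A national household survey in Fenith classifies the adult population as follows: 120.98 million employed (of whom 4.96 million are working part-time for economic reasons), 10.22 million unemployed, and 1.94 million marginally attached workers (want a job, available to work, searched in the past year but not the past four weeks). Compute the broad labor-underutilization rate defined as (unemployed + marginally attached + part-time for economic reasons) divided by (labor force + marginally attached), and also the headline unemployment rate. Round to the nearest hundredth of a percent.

Labor force = 120.98 + 10.22 = 131.20 million.
Numerator = 10.22 + 1.94 + 4.96 = 17.12 million.
Denominator = 131.20 + 1.94 = 133.14 million.
Broad rate = 17.12 / 133.14 = 12.86%.
Headline unemployment rate = 10.22 / 131.20 = 7.79%.

Broad underutilization rate ≈ 12.86%; headline unemployment rate ≈ 7.79%.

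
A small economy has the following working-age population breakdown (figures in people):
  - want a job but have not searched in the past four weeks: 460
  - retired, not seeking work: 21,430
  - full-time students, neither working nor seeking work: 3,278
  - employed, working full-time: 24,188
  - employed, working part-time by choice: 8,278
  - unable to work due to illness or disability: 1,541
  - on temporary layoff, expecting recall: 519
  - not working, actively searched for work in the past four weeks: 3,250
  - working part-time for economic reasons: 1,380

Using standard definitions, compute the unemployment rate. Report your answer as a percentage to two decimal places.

Unemployment rate ≈ 10.02%.

Employed = 24,188 + 8,278 + 1,380 = 33,846 (anyone who worked, including part-time for economic reasons, counts as employed).
Unemployed = 519 + 3,250 = 3,769 (jobless and actively searching, or on temporary layoff).
Labor force = 33,846 + 3,769 = 37,615.
Unemployment rate = 3,769 / 37,615 = 10.02%.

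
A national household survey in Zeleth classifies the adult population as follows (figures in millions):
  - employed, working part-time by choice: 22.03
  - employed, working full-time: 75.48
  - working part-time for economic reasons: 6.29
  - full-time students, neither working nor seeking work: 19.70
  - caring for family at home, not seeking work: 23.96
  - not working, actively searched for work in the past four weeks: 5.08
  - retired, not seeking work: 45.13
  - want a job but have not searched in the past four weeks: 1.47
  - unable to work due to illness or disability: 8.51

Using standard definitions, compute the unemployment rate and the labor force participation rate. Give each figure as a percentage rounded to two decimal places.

Employed = 22.03 + 75.48 + 6.29 = 103.80 million (anyone who worked, including part-time for economic reasons, counts as employed).
Unemployed = 5.08 million.
Labor force = 103.80 + 5.08 = 108.88 million.
Not in labor force = 19.70 + 23.96 + 45.13 + 1.47 + 8.51 = 98.77 million (those not working and not actively searching are outside the labor force — including those who want a job but have given up searching).
Civilian working-age population = 108.88 + 98.77 = 207.65 million.
Unemployment rate = 5.08 / 108.88 = 4.67%.
Labor force participation rate = 108.88 / 207.65 = 52.43%.

Unemployment rate ≈ 4.67%; labor force participation rate ≈ 52.43%.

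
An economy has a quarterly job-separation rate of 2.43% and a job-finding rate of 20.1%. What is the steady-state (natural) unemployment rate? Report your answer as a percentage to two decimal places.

Steady-state unemployment rate ≈ 10.79%.

At steady state the flows balance: s·E = f·U, so U/(E+U) = s/(s+f).
u* = 2.43 / (2.43 + 20.1) = 2.43 / 22.53 = 10.79%.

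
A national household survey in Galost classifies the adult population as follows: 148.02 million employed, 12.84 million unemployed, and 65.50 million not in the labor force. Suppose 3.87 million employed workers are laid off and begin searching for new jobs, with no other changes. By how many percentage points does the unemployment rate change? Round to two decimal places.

The unemployment rate changes by +2.41 percentage points.

Initially, labor force = 148.02 + 12.84 = 160.86 million, so u = 12.84/160.86 = 7.98%.
After the change, employed falls and unemployed rises by 3.87; labor force unchanged → E = 144.15, U = 16.71, labor force = 160.86 million.
New unemployment rate = 16.71 / 160.86 = 10.39%.
Change = 10.39% − 7.98% = +2.41 percentage points.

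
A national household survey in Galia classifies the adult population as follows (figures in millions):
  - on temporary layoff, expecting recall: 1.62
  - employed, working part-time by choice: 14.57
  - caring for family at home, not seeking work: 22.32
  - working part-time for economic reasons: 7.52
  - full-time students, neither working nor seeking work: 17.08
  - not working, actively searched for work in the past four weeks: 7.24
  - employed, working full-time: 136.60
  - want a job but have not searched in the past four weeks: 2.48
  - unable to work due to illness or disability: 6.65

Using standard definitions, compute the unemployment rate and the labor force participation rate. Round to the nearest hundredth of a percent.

Employed = 14.57 + 7.52 + 136.60 = 158.69 million (anyone who worked, including part-time for economic reasons, counts as employed).
Unemployed = 1.62 + 7.24 = 8.86 million (jobless and actively searching, or on temporary layoff).
Labor force = 158.69 + 8.86 = 167.55 million.
Not in labor force = 22.32 + 17.08 + 2.48 + 6.65 = 48.53 million (those not working and not actively searching are outside the labor force — including those who want a job but have given up searching).
Civilian working-age population = 167.55 + 48.53 = 216.08 million.
Unemployment rate = 8.86 / 167.55 = 5.29%.
Labor force participation rate = 167.55 / 216.08 = 77.54%.

Unemployment rate ≈ 5.29%; labor force participation rate ≈ 77.54%.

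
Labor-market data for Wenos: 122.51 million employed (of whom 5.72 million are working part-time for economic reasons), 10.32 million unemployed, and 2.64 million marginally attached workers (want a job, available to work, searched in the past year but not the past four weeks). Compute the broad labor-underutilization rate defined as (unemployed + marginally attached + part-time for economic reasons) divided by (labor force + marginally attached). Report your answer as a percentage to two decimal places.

Broad underutilization rate ≈ 13.79%.

Labor force = 122.51 + 10.32 = 132.83 million.
Numerator = 10.32 + 2.64 + 5.72 = 18.68 million.
Denominator = 132.83 + 2.64 = 135.47 million.
Broad rate = 18.68 / 135.47 = 13.79%.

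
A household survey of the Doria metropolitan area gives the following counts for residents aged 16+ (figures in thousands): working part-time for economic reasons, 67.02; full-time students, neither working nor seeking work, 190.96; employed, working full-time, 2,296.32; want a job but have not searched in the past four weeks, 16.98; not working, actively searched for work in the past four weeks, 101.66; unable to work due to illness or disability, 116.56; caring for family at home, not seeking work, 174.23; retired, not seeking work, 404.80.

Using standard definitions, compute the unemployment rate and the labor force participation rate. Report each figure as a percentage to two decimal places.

Employed = 67.02 + 2,296.32 = 2,363.34 thousand (anyone who worked, including part-time for economic reasons, counts as employed).
Unemployed = 101.66 thousand.
Labor force = 2,363.34 + 101.66 = 2,465.00 thousand.
Not in labor force = 190.96 + 16.98 + 116.56 + 174.23 + 404.80 = 903.53 thousand (those not working and not actively searching are outside the labor force — including those who want a job but have given up searching).
Civilian working-age population = 2,465.00 + 903.53 = 3,368.53 thousand.
Unemployment rate = 101.66 / 2,465.00 = 4.12%.
Labor force participation rate = 2,465.00 / 3,368.53 = 73.18%.

Unemployment rate ≈ 4.12%; labor force participation rate ≈ 73.18%.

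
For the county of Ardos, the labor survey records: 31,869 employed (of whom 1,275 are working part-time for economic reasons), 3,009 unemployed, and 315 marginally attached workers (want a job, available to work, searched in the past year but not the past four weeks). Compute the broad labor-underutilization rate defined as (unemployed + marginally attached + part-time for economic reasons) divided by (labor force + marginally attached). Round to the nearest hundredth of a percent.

Broad underutilization rate ≈ 13.07%.

Labor force = 31,869 + 3,009 = 34,878.
Numerator = 3,009 + 315 + 1,275 = 4,599.
Denominator = 34,878 + 315 = 35,193.
Broad rate = 4,599 / 35,193 = 13.07%.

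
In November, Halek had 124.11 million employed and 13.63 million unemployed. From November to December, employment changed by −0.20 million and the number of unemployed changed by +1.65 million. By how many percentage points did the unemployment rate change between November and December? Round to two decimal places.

The unemployment rate changed by +1.08 percentage points.

November: labor force = 124.11 + 13.63 = 137.74; u = 13.63/137.74 = 9.90%.
December: labor force = 123.91 + 15.28 = 139.19; u = 15.28/139.19 = 10.98%.
Change = 10.98% − 9.90% = +1.08 pp.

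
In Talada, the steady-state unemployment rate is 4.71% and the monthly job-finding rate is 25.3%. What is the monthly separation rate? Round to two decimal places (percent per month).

From u* = s/(s+f): s = u·f/(1−u).
s = 0.0471 × 25.3 / (1 − 0.0471) = 1.1916 / 0.9529 ≈ 1.25% per month.

Separation rate ≈ 1.25% per month.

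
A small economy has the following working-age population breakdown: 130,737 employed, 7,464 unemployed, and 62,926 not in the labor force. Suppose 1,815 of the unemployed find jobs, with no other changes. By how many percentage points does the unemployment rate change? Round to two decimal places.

The unemployment rate changes by −1.31 percentage points.

Initially, labor force = 130,737 + 7,464 = 138,201, so u = 7,464/138,201 = 5.40%.
After the change, unemployed falls and employed rises by 1,815; labor force unchanged → E = 132,552, U = 5,649, labor force = 138,201.
New unemployment rate = 5,649 / 138,201 = 4.09%.
Change = 4.09% − 5.40% = −1.31 percentage points.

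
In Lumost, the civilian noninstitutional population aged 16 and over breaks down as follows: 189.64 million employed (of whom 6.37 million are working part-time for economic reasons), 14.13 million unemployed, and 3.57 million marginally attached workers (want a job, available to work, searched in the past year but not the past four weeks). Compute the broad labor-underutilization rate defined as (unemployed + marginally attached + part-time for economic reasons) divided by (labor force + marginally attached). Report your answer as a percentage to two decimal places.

Labor force = 189.64 + 14.13 = 203.77 million.
Numerator = 14.13 + 3.57 + 6.37 = 24.07 million.
Denominator = 203.77 + 3.57 = 207.34 million.
Broad rate = 24.07 / 207.34 = 11.61%.

Broad underutilization rate ≈ 11.61%.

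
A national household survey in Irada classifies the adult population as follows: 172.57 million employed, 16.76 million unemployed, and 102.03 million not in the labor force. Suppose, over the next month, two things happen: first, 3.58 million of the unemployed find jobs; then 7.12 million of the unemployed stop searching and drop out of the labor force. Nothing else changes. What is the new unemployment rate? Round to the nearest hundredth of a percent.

New unemployment rate ≈ 3.33%.

Initially, labor force = 172.57 + 16.76 = 189.33 million, so u = 16.76/189.33 = 8.85%.
After the first change, unemployed falls and employed rises by 3.58; labor force unchanged → E = 176.15, U = 13.18, labor force = 189.33 million.
After the second change, unemployed and labor force both fall by 7.12 → E = 176.15, U = 6.06, labor force = 182.21 million.
New unemployment rate = 6.06 / 182.21 = 3.33%.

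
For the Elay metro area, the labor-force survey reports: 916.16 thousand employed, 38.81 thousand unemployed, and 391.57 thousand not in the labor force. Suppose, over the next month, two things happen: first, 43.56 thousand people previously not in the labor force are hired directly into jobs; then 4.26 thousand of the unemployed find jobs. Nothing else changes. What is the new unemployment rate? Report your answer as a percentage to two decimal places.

New unemployment rate ≈ 3.46%.

Initially, labor force = 916.16 + 38.81 = 954.97 thousand, so u = 38.81/954.97 = 4.06%.
After the first change, employed and labor force both rise by 43.56; unemployed unchanged → E = 959.72, U = 38.81, labor force = 998.53 thousand.
After the second change, unemployed falls and employed rises by 4.26; labor force unchanged → E = 963.98, U = 34.55, labor force = 998.53 thousand.
New unemployment rate = 34.55 / 998.53 = 3.46%.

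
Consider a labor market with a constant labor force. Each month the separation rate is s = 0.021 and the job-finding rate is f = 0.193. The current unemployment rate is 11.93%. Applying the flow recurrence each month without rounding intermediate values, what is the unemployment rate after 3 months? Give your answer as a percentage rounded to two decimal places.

Unemployment rate after three months ≈ 10.84%.

With a fixed labor force, u_{t+1} = u_t + s·(1−u_t) − f·u_t = u_t·(1−s−f) + s.
Here 1−s−f = 0.786 and s = 0.021.
u_1 = 0.119300 × 0.786 + 0.021 = 0.114770.
u_2 = 0.114770 × 0.786 + 0.021 = 0.111209.
u_3 = 0.111209 × 0.786 + 0.021 = 0.108410.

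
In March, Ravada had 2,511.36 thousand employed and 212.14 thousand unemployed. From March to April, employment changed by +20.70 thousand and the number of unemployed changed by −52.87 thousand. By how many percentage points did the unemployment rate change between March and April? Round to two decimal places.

March: labor force = 2,511.36 + 212.14 = 2,723.50; u = 212.14/2,723.50 = 7.79%.
April: labor force = 2,532.06 + 159.27 = 2,691.33; u = 159.27/2,691.33 = 5.92%.
Change = 5.92% − 7.79% = −1.87 pp.

The unemployment rate changed by −1.87 percentage points.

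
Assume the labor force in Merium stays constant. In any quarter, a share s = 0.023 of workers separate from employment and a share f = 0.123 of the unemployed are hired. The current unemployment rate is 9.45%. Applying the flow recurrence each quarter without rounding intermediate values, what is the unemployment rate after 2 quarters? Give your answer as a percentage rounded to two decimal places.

Unemployment rate after two quarters ≈ 11.16%.

With a fixed labor force, u_{t+1} = u_t + s·(1−u_t) − f·u_t = u_t·(1−s−f) + s.
Here 1−s−f = 0.854 and s = 0.023.
u_1 = 0.094500 × 0.854 + 0.023 = 0.103703.
u_2 = 0.103703 × 0.854 + 0.023 = 0.111562.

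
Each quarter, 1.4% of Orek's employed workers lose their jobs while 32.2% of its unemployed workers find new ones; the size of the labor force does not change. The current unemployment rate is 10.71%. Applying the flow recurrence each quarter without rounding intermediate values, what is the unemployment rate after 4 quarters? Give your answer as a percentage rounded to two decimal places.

With a fixed labor force, u_{t+1} = u_t + s·(1−u_t) − f·u_t = u_t·(1−s−f) + s.
Here 1−s−f = 0.664 and s = 0.014.
u_1 = 0.107100 × 0.664 + 0.014 = 0.085114.
u_2 = 0.085114 × 0.664 + 0.014 = 0.070516.
u_3 = 0.070516 × 0.664 + 0.014 = 0.060823.
u_4 = 0.060823 × 0.664 + 0.014 = 0.054386.

Unemployment rate after four quarters ≈ 5.44%.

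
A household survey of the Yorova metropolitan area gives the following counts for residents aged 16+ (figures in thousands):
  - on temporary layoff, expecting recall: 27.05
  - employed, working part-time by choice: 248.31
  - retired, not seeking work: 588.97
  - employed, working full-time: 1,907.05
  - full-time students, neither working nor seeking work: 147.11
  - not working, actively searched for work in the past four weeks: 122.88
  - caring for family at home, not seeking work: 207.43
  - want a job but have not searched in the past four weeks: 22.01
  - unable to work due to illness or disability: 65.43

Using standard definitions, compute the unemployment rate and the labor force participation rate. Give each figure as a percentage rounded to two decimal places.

Unemployment rate ≈ 6.50%; labor force participation rate ≈ 69.10%.

Employed = 248.31 + 1,907.05 = 2,155.36 thousand.
Unemployed = 27.05 + 122.88 = 149.93 thousand (jobless and actively searching, or on temporary layoff).
Labor force = 2,155.36 + 149.93 = 2,305.29 thousand.
Not in labor force = 588.97 + 147.11 + 207.43 + 22.01 + 65.43 = 1,030.95 thousand (those not working and not actively searching are outside the labor force — including those who want a job but have given up searching).
Civilian working-age population = 2,305.29 + 1,030.95 = 3,336.24 thousand.
Unemployment rate = 149.93 / 2,305.29 = 6.50%.
Labor force participation rate = 2,305.29 / 3,336.24 = 69.10%.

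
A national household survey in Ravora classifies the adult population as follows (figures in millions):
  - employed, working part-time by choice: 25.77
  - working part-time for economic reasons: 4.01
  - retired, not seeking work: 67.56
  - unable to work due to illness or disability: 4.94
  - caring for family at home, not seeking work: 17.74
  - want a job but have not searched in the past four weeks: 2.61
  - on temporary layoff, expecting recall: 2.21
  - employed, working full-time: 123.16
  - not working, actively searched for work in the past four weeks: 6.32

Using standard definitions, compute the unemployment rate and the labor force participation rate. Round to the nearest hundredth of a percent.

Unemployment rate ≈ 5.28%; labor force participation rate ≈ 63.49%.

Employed = 25.77 + 4.01 + 123.16 = 152.94 million (anyone who worked, including part-time for economic reasons, counts as employed).
Unemployed = 2.21 + 6.32 = 8.53 million (jobless and actively searching, or on temporary layoff).
Labor force = 152.94 + 8.53 = 161.47 million.
Not in labor force = 67.56 + 4.94 + 17.74 + 2.61 = 92.85 million (those not working and not actively searching are outside the labor force — including those who want a job but have given up searching).
Civilian working-age population = 161.47 + 92.85 = 254.32 million.
Unemployment rate = 8.53 / 161.47 = 5.28%.
Labor force participation rate = 161.47 / 254.32 = 63.49%.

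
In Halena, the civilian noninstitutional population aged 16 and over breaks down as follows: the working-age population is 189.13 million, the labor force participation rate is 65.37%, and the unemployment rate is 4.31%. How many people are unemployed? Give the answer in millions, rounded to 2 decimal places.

About 5.33 million are unemployed.

Labor force = 0.6537 × 189.13 = 123.63 million.
Unemployed = 0.0431 × 123.63 ≈ 5.33 million.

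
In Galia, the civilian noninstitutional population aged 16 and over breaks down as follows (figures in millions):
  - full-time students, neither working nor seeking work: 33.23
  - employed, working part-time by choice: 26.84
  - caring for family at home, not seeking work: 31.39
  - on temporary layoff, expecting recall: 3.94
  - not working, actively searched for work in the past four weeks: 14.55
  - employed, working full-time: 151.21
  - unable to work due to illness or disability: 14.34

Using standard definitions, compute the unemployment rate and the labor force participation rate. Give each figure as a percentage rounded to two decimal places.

Employed = 26.84 + 151.21 = 178.05 million.
Unemployed = 3.94 + 14.55 = 18.49 million (jobless and actively searching, or on temporary layoff).
Labor force = 178.05 + 18.49 = 196.54 million.
Not in labor force = 33.23 + 31.39 + 14.34 = 78.96 million (those not working and not actively searching are outside the labor force).
Civilian working-age population = 196.54 + 78.96 = 275.50 million.
Unemployment rate = 18.49 / 196.54 = 9.41%.
Labor force participation rate = 196.54 / 275.50 = 71.34%.

Unemployment rate ≈ 9.41%; labor force participation rate ≈ 71.34%.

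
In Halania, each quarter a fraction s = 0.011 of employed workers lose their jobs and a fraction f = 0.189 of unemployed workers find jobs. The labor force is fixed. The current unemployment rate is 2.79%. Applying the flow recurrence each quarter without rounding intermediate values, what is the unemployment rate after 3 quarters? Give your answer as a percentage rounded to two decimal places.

Unemployment rate after three quarters ≈ 4.11%.

With a fixed labor force, u_{t+1} = u_t + s·(1−u_t) − f·u_t = u_t·(1−s−f) + s.
Here 1−s−f = 0.800 and s = 0.011.
u_1 = 0.027900 × 0.800 + 0.011 = 0.033320.
u_2 = 0.033320 × 0.800 + 0.011 = 0.037656.
u_3 = 0.037656 × 0.800 + 0.011 = 0.041125.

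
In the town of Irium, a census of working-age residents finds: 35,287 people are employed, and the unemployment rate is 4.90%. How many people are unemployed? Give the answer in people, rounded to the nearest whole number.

About 1,818 are unemployed.

Let U be the number unemployed. The labor force is E + U, and U/(E+U) = 0.0490.
So U = 0.0490 × 35,287 / (1 − 0.0490) = 1729.06 / 0.9510 ≈ 1,818.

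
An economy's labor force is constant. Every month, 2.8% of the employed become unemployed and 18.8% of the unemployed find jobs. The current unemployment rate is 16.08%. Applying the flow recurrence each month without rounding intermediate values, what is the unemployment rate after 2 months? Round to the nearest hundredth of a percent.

Unemployment rate after two months ≈ 14.88%.

With a fixed labor force, u_{t+1} = u_t + s·(1−u_t) − f·u_t = u_t·(1−s−f) + s.
Here 1−s−f = 0.784 and s = 0.028.
u_1 = 0.160800 × 0.784 + 0.028 = 0.154067.
u_2 = 0.154067 × 0.784 + 0.028 = 0.148789.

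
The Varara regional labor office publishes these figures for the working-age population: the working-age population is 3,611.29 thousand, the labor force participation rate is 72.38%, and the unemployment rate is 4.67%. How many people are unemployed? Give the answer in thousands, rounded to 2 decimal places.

Labor force = 0.7238 × 3,611.29 = 2,613.85 thousand.
Unemployed = 0.0467 × 2,613.85 ≈ 122.07 thousand.

About 122.07 thousand are unemployed.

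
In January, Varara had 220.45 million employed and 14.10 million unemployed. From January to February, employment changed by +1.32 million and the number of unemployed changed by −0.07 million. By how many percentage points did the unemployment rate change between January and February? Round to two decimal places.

January: labor force = 220.45 + 14.10 = 234.55; u = 14.10/234.55 = 6.01%.
February: labor force = 221.77 + 14.03 = 235.80; u = 14.03/235.80 = 5.95%.
Change = 5.95% − 6.01% = −0.06 pp.

The unemployment rate changed by −0.06 percentage points.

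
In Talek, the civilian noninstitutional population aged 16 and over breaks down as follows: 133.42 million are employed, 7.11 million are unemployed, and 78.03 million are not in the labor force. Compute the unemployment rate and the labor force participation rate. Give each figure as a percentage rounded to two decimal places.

Unemployment rate ≈ 5.06%; labor force participation rate ≈ 64.30%.

Labor force = employed + unemployed = 133.42 + 7.11 = 140.53 million.
Working-age population = 140.53 + 78.03 = 218.56 million.
Unemployment rate = 7.11 / 140.53 = 5.06%.
Labor force participation rate = 140.53 / 218.56 = 64.30%.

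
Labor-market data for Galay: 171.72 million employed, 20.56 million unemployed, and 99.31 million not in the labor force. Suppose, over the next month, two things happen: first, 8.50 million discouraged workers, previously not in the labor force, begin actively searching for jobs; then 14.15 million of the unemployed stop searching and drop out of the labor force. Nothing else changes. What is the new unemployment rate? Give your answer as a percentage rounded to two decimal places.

Initially, labor force = 171.72 + 20.56 = 192.28 million, so u = 20.56/192.28 = 10.69%.
After the first change, unemployed and labor force both rise by 8.50 → E = 171.72, U = 29.06, labor force = 200.78 million.
After the second change, unemployed and labor force both fall by 14.15 → E = 171.72, U = 14.91, labor force = 186.63 million.
New unemployment rate = 14.91 / 186.63 = 7.99%.

New unemployment rate ≈ 7.99%.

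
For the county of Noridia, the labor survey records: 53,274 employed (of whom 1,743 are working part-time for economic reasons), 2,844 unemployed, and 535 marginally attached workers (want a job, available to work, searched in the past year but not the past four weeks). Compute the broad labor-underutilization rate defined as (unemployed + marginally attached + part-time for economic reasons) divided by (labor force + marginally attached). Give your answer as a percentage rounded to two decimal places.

Broad underutilization rate ≈ 9.04%.

Labor force = 53,274 + 2,844 = 56,118.
Numerator = 2,844 + 535 + 1,743 = 5,122.
Denominator = 56,118 + 535 = 56,653.
Broad rate = 5,122 / 56,653 = 9.04%.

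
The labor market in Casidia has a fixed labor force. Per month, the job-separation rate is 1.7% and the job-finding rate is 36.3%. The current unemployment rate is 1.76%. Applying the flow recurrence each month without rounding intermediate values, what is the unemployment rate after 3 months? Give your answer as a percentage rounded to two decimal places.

With a fixed labor force, u_{t+1} = u_t + s·(1−u_t) − f·u_t = u_t·(1−s−f) + s.
Here 1−s−f = 0.620 and s = 0.017.
u_1 = 0.017600 × 0.620 + 0.017 = 0.027912.
u_2 = 0.027912 × 0.620 + 0.017 = 0.034305.
u_3 = 0.034305 × 0.620 + 0.017 = 0.038269.

Unemployment rate after three months ≈ 3.83%.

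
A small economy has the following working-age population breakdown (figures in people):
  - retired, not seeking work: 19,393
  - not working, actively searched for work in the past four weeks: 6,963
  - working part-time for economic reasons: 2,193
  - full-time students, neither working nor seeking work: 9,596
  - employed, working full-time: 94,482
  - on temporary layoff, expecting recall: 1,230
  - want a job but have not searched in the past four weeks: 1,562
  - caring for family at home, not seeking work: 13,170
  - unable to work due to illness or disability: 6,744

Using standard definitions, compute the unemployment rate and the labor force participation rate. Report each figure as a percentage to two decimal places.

Employed = 2,193 + 94,482 = 96,675 (anyone who worked, including part-time for economic reasons, counts as employed).
Unemployed = 6,963 + 1,230 = 8,193 (jobless and actively searching, or on temporary layoff).
Labor force = 96,675 + 8,193 = 104,868.
Not in labor force = 19,393 + 9,596 + 1,562 + 13,170 + 6,744 = 50,465 (those not working and not actively searching are outside the labor force — including those who want a job but have given up searching).
Civilian working-age population = 104,868 + 50,465 = 155,333.
Unemployment rate = 8,193 / 104,868 = 7.81%.
Labor force participation rate = 104,868 / 155,333 = 67.51%.

Unemployment rate ≈ 7.81%; labor force participation rate ≈ 67.51%.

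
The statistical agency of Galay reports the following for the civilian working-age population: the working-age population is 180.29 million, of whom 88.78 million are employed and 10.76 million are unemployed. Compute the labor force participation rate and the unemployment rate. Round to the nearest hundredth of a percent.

Labor force participation rate ≈ 55.21%; unemployment rate ≈ 10.81%.

Labor force = employed + unemployed = 88.78 + 10.76 = 99.54 million.
Unemployment rate = 10.76 / 99.54 = 10.81%.
Labor force participation rate = 99.54 / 180.29 = 55.21%.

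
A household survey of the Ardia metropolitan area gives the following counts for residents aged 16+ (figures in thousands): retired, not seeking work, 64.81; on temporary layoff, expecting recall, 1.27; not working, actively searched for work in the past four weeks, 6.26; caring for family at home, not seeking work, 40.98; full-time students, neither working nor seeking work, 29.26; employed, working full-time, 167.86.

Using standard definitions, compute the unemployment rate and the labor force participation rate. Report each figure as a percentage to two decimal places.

Employed = 167.86 thousand.
Unemployed = 1.27 + 6.26 = 7.53 thousand (jobless and actively searching, or on temporary layoff).
Labor force = 167.86 + 7.53 = 175.39 thousand.
Not in labor force = 64.81 + 40.98 + 29.26 = 135.05 thousand (those not working and not actively searching are outside the labor force).
Civilian working-age population = 175.39 + 135.05 = 310.44 thousand.
Unemployment rate = 7.53 / 175.39 = 4.29%.
Labor force participation rate = 175.39 / 310.44 = 56.50%.

Unemployment rate ≈ 4.29%; labor force participation rate ≈ 56.50%.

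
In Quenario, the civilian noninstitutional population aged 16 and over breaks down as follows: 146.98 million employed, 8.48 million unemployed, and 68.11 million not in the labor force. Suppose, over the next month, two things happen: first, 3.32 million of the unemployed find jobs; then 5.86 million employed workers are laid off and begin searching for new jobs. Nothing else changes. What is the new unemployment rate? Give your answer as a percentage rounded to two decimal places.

Initially, labor force = 146.98 + 8.48 = 155.46 million, so u = 8.48/155.46 = 5.45%.
After the first change, unemployed falls and employed rises by 3.32; labor force unchanged → E = 150.30, U = 5.16, labor force = 155.46 million.
After the second change, employed falls and unemployed rises by 5.86; labor force unchanged → E = 144.44, U = 11.02, labor force = 155.46 million.
New unemployment rate = 11.02 / 155.46 = 7.09%.

New unemployment rate ≈ 7.09%.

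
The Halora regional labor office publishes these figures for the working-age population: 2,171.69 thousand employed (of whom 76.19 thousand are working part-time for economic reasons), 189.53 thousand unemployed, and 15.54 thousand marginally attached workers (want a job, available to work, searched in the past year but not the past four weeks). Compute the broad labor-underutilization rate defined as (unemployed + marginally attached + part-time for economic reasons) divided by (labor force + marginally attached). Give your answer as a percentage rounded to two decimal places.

Labor force = 2,171.69 + 189.53 = 2,361.22 thousand.
Numerator = 189.53 + 15.54 + 76.19 = 281.26 thousand.
Denominator = 2,361.22 + 15.54 = 2,376.76 thousand.
Broad rate = 281.26 / 2,376.76 = 11.83%.

Broad underutilization rate ≈ 11.83%.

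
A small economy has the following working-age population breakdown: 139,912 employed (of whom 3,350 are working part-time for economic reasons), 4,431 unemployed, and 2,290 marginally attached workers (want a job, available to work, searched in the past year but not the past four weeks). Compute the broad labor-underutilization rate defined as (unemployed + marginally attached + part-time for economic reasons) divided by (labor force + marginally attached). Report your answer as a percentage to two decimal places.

Labor force = 139,912 + 4,431 = 144,343.
Numerator = 4,431 + 2,290 + 3,350 = 10,071.
Denominator = 144,343 + 2,290 = 146,633.
Broad rate = 10,071 / 146,633 = 6.87%.

Broad underutilization rate ≈ 6.87%.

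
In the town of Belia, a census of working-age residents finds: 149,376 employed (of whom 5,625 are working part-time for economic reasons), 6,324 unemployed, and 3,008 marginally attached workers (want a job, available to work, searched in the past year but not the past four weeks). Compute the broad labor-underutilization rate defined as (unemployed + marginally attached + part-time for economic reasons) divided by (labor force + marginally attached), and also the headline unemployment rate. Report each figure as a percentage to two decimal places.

Labor force = 149,376 + 6,324 = 155,700.
Numerator = 6,324 + 3,008 + 5,625 = 14,957.
Denominator = 155,700 + 3,008 = 158,708.
Broad rate = 14,957 / 158,708 = 9.42%.
Headline unemployment rate = 6,324 / 155,700 = 4.06%.

Broad underutilization rate ≈ 9.42%; headline unemployment rate ≈ 4.06%.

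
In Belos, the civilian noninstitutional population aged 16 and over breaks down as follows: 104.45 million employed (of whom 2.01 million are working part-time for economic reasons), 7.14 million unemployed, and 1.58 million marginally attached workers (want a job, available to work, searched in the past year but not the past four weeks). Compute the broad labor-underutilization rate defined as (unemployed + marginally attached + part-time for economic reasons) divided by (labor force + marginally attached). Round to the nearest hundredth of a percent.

Labor force = 104.45 + 7.14 = 111.59 million.
Numerator = 7.14 + 1.58 + 2.01 = 10.73 million.
Denominator = 111.59 + 1.58 = 113.17 million.
Broad rate = 10.73 / 113.17 = 9.48%.

Broad underutilization rate ≈ 9.48%.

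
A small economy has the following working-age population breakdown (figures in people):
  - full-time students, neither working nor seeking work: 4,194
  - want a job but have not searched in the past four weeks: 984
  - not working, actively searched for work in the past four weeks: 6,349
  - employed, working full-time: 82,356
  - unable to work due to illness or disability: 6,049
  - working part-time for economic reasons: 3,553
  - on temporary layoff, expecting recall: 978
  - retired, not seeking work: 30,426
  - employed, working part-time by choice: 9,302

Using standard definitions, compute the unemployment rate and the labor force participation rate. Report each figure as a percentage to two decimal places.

Unemployment rate ≈ 7.15%; labor force participation rate ≈ 71.11%.

Employed = 82,356 + 3,553 + 9,302 = 95,211 (anyone who worked, including part-time for economic reasons, counts as employed).
Unemployed = 6,349 + 978 = 7,327 (jobless and actively searching, or on temporary layoff).
Labor force = 95,211 + 7,327 = 102,538.
Not in labor force = 4,194 + 984 + 6,049 + 30,426 = 41,653 (those not working and not actively searching are outside the labor force — including those who want a job but have given up searching).
Civilian working-age population = 102,538 + 41,653 = 144,191.
Unemployment rate = 7,327 / 102,538 = 7.15%.
Labor force participation rate = 102,538 / 144,191 = 71.11%.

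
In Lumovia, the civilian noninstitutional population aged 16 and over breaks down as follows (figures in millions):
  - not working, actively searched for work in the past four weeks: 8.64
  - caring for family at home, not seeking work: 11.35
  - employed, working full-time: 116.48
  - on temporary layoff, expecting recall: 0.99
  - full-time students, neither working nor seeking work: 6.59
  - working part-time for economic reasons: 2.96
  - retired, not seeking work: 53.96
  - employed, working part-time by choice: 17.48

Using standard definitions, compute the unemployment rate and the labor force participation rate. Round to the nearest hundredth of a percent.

Employed = 116.48 + 2.96 + 17.48 = 136.92 million (anyone who worked, including part-time for economic reasons, counts as employed).
Unemployed = 8.64 + 0.99 = 9.63 million (jobless and actively searching, or on temporary layoff).
Labor force = 136.92 + 9.63 = 146.55 million.
Not in labor force = 11.35 + 6.59 + 53.96 = 71.90 million (those not working and not actively searching are outside the labor force).
Civilian working-age population = 146.55 + 71.90 = 218.45 million.
Unemployment rate = 9.63 / 146.55 = 6.57%.
Labor force participation rate = 146.55 / 218.45 = 67.09%.

Unemployment rate ≈ 6.57%; labor force participation rate ≈ 67.09%.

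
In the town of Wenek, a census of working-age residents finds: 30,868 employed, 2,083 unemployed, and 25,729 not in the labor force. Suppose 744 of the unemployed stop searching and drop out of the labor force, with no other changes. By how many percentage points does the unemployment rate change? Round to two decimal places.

Initially, labor force = 30,868 + 2,083 = 32,951, so u = 2,083/32,951 = 6.32%.
After the change, unemployed and labor force both fall by 744 → E = 30,868, U = 1,339, labor force = 32,207.
New unemployment rate = 1,339 / 32,207 = 4.16%.
Change = 4.16% − 6.32% = −2.16 percentage points.

The unemployment rate changes by −2.16 percentage points.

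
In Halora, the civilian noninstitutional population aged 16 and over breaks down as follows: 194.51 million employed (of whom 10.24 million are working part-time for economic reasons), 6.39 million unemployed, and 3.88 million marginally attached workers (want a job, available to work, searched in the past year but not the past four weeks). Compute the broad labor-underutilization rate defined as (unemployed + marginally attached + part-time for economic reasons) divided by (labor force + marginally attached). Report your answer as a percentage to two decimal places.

Labor force = 194.51 + 6.39 = 200.90 million.
Numerator = 6.39 + 3.88 + 10.24 = 20.51 million.
Denominator = 200.90 + 3.88 = 204.78 million.
Broad rate = 20.51 / 204.78 = 10.02%.

Broad underutilization rate ≈ 10.02%.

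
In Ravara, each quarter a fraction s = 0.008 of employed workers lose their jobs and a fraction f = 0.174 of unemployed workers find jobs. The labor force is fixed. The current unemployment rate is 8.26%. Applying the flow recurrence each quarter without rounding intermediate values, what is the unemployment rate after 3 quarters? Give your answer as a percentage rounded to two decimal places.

Unemployment rate after three quarters ≈ 6.51%.

With a fixed labor force, u_{t+1} = u_t + s·(1−u_t) − f·u_t = u_t·(1−s−f) + s.
Here 1−s−f = 0.818 and s = 0.008.
u_1 = 0.082600 × 0.818 + 0.008 = 0.075567.
u_2 = 0.075567 × 0.818 + 0.008 = 0.069814.
u_3 = 0.069814 × 0.818 + 0.008 = 0.065108.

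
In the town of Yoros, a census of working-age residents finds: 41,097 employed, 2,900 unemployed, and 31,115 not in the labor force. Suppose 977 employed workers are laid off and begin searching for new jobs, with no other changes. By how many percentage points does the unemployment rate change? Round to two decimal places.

The unemployment rate changes by +2.22 percentage points.

Initially, labor force = 41,097 + 2,900 = 43,997, so u = 2,900/43,997 = 6.59%.
After the change, employed falls and unemployed rises by 977; labor force unchanged → E = 40,120, U = 3,877, labor force = 43,997.
New unemployment rate = 3,877 / 43,997 = 8.81%.
Change = 8.81% − 6.59% = +2.22 percentage points.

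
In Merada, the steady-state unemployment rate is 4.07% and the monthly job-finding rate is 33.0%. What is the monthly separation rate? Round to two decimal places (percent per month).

Separation rate ≈ 1.40% per month.

From u* = s/(s+f): s = u·f/(1−u).
s = 0.0407 × 33.0 / (1 − 0.0407) = 1.3431 / 0.9593 ≈ 1.40% per month.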